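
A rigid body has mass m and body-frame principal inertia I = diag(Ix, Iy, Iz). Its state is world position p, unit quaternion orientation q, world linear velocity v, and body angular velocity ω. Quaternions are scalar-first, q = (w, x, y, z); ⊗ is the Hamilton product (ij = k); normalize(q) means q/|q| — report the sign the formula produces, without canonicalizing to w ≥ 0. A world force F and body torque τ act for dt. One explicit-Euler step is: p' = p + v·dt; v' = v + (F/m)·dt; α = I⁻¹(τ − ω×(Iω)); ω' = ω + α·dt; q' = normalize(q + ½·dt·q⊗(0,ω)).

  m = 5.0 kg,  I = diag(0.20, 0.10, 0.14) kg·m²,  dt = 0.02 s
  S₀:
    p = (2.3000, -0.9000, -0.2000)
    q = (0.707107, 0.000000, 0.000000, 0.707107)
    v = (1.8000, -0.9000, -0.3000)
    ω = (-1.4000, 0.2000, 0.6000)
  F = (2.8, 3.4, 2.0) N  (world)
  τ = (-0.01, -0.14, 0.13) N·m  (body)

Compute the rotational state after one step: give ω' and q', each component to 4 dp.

gyro term ω×Iω = (0.0048, -0.0504, 0.0280)
angular accel α = (-0.0740, -0.8960, 0.7286)
new body rate ω' = (-1.4015, 0.1821, 0.6146)
Hamilton product q⊗(0,ω) = (-0.4242642, -1.1313712, -0.8485284, 0.4242642)
updated quaternion q' = (0.7028, -0.0113, -0.0085, 0.7113)

ω' = (-1.4015, 0.1821, 0.6146)
q' = (0.7028, -0.0113, -0.0085, 0.7113)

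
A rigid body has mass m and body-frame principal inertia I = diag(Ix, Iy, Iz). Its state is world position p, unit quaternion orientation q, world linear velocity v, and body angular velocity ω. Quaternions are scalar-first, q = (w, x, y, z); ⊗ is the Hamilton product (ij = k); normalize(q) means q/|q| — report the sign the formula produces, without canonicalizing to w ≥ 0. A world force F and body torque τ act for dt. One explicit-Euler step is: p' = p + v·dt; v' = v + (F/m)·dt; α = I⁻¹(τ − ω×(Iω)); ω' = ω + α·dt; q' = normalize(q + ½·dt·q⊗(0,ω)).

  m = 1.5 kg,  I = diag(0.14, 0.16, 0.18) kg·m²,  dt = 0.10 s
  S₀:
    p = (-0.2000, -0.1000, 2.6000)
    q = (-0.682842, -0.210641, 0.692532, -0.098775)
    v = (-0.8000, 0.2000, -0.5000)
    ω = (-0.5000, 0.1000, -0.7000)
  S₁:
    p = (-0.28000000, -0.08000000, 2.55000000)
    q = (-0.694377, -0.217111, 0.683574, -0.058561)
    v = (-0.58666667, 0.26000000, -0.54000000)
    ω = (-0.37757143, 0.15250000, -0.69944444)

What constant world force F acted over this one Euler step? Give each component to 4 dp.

Δv = v₁−v₀ = (0.21333333, 0.06000000, -0.04000000)
m·(v₁−v₀)/dt = (3.2000, 0.9000, -0.6000)

F = (3.2000, 0.9000, -0.6000)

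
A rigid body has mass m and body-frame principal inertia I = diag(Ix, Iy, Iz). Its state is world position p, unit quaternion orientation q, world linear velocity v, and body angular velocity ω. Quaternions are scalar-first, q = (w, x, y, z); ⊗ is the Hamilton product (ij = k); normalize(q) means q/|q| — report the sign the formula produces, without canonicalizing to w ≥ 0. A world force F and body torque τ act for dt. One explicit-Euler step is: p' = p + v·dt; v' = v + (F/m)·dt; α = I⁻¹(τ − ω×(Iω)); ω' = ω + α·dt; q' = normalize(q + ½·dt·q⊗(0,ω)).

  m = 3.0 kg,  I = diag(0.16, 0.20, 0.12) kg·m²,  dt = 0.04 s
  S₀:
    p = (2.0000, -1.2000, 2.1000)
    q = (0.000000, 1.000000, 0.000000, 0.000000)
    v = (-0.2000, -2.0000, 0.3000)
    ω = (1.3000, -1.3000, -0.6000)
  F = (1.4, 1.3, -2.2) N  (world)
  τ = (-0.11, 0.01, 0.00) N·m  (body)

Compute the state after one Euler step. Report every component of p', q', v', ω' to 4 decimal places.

p' = (1.9920, -1.2800, 2.1120)
q' = (-0.0260, 0.9993, 0.0120, -0.0260)
v' = (-0.1813, -1.9827, 0.2707)
ω' = (1.2881, -1.2918, -0.5775)

new position p' = (1.9920, -1.2800, 2.1120)
new velocity v' = (-0.1813, -1.9827, 0.2707)
angular accel α = (-0.2975, 0.2060, 0.5633)
ω' = ω + α·dt = (1.2881, -1.2918, -0.5775)
Hamilton product q⊗(0,ω) = (-1.3000000, 0.0000000, 0.6000000, -1.3000000)
q + ½dt·q⊗(0,ω), renormalized = (-0.0260, 0.9993, 0.0120, -0.0260)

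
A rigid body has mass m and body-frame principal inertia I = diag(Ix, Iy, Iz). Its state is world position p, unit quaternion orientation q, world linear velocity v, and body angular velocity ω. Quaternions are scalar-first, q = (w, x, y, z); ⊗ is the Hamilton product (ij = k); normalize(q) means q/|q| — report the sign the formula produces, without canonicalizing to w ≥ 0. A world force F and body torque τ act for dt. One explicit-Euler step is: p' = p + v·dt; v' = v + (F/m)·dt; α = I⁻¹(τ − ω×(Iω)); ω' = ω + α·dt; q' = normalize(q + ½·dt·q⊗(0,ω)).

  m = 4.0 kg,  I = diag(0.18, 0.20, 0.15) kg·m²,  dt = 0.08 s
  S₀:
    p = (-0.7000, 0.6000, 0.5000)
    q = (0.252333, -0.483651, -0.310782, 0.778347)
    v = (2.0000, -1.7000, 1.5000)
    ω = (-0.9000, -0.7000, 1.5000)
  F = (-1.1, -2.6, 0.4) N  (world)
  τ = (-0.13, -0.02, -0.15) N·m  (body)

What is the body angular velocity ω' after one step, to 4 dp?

ω×(Iω) gyroscopic = (0.0525, -0.0405, 0.0126)
α = I⁻¹(τ − ω×Iω) = (-1.0139, 0.1025, -1.0840)
ω + α·dt = (-0.9811, -0.6918, 1.4133)

ω' = (-0.9811, -0.6918, 1.4133)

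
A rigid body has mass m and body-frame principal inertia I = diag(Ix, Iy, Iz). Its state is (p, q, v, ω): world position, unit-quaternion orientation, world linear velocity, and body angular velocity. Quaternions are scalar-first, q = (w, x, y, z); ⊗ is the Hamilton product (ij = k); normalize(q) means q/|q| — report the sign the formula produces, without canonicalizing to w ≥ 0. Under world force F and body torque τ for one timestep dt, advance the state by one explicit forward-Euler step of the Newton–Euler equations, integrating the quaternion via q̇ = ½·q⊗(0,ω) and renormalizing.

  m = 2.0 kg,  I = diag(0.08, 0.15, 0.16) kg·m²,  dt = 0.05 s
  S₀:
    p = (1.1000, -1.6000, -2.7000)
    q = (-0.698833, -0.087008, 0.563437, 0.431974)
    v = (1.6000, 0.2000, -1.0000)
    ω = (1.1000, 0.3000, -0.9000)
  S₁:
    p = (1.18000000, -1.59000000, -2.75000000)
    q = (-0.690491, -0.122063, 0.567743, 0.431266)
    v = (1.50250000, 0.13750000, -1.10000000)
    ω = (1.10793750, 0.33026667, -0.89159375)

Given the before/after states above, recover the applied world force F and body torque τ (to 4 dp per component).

rate change Δω = (0.00793750, 0.03026667, 0.00840625)
precession coupling = (-0.0027, 0.0792, 0.0231)
applied torque τ = (0.0100, 0.1700, 0.0500)
velocity change Δv = (-0.09750000, -0.06250000, -0.10000000)
F = m·Δv/dt = (-3.9000, -2.5000, -4.0000)

F = (-3.9000, -2.5000, -4.0000)
τ = (0.0100, 0.1700, 0.0500)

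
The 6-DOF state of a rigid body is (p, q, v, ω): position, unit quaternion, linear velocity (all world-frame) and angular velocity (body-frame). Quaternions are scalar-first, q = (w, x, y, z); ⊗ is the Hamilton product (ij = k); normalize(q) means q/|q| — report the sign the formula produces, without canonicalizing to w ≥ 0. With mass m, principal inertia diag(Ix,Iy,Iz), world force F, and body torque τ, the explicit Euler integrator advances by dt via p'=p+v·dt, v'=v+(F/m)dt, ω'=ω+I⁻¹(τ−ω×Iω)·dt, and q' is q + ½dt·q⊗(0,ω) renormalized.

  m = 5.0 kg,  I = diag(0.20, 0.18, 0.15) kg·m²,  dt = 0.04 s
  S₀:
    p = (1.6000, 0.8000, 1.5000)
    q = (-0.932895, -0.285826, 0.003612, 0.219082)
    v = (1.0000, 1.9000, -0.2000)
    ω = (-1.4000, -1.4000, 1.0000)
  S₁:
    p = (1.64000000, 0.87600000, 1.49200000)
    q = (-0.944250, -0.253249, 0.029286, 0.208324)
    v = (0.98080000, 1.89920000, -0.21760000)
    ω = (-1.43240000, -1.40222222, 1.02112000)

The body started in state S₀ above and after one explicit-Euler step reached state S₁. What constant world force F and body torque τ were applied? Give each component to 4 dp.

F = (-2.4000, -0.1000, -2.2000)
τ = (-0.1200, -0.0800, 0.0400)

v₁ − v₀ = (-0.01920000, -0.00080000, -0.01760000)
F = m·Δv/dt = (-2.4000, -0.1000, -2.2000)
rate change Δω = (-0.03240000, -0.00222222, 0.02112000)
precession coupling = (0.0420, -0.0700, -0.0392)
applied torque τ = (-0.1200, -0.0800, 0.0400)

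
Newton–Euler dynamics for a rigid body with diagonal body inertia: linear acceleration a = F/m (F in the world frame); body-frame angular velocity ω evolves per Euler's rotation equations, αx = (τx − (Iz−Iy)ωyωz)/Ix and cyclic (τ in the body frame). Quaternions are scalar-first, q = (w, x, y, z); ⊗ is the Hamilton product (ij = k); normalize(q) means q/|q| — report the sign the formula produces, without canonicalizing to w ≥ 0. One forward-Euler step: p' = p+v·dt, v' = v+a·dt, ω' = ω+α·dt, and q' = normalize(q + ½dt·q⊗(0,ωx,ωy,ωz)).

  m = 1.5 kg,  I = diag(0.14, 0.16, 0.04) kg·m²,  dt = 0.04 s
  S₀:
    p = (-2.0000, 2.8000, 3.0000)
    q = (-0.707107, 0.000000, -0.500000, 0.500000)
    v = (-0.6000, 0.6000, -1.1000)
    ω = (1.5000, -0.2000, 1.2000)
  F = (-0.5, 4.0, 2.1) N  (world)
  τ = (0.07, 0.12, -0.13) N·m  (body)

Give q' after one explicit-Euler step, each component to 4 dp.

Hamilton product q⊗(0,ω) = (-0.7000000, -1.5606605, 0.8914214, -0.0985284)
q + ½dt·q⊗(0,ω), renormalized = (-0.7206, -0.0312, -0.4818, 0.4977)

q' = (-0.7206, -0.0312, -0.4818, 0.4977)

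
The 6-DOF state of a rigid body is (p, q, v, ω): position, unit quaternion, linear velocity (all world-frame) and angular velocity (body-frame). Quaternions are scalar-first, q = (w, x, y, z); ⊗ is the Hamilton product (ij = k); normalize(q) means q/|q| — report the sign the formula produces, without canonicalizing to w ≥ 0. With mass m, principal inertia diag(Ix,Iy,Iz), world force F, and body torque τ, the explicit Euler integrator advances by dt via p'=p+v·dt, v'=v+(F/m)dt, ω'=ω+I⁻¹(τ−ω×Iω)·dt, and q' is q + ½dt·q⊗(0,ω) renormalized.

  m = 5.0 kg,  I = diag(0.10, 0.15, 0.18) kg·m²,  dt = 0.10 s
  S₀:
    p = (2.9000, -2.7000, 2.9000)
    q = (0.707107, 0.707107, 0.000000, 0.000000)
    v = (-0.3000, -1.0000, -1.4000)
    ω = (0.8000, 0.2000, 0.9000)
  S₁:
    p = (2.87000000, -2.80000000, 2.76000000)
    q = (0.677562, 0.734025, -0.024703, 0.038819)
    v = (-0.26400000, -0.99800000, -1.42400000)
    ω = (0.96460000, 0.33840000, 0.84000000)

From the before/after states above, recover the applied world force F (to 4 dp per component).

F = (1.8000, 0.1000, -1.2000)

velocity change Δv = (0.03600000, 0.00200000, -0.02400000)
F = m·Δv/dt = (1.8000, 0.1000, -1.2000)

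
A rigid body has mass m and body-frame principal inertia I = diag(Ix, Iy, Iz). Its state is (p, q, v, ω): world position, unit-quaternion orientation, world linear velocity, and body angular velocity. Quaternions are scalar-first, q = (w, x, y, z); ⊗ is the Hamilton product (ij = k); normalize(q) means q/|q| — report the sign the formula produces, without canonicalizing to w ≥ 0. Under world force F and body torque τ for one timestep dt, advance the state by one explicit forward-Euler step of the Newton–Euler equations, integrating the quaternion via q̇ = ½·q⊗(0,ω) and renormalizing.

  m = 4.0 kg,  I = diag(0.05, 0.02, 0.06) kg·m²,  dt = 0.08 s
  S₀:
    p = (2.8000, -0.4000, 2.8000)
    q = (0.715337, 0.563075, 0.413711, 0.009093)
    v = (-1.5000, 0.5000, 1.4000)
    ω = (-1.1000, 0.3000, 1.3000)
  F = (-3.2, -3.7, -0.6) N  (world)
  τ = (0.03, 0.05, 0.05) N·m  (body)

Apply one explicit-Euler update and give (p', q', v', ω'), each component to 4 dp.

linear accel F/m = (-0.8000, -0.9250, -0.1500)
new position p' = (2.6800, -0.3600, 2.9120)
v + (F/m)dt = (-1.5640, 0.4260, 1.3880)
ω×(Iω) gyroscopic = (0.0156, 0.0143, 0.0099)
α = I⁻¹(τ − ω×Iω) = (0.2880, 1.7850, 0.6683)
ω + α·dt = (-1.0770, 0.4428, 1.3535)
2q̇ = q⊗(0,ω) = (0.4834483, -0.2517743, -0.5273987, 1.5539427)
q' = normalize(q + ½dt·q⊗(0,ω)) = (0.7329, 0.5517, 0.3917, 0.0711)

p' = (2.6800, -0.3600, 2.9120)
q' = (0.7329, 0.5517, 0.3917, 0.0711)
v' = (-1.5640, 0.4260, 1.3880)
ω' = (-1.0770, 0.4428, 1.3535)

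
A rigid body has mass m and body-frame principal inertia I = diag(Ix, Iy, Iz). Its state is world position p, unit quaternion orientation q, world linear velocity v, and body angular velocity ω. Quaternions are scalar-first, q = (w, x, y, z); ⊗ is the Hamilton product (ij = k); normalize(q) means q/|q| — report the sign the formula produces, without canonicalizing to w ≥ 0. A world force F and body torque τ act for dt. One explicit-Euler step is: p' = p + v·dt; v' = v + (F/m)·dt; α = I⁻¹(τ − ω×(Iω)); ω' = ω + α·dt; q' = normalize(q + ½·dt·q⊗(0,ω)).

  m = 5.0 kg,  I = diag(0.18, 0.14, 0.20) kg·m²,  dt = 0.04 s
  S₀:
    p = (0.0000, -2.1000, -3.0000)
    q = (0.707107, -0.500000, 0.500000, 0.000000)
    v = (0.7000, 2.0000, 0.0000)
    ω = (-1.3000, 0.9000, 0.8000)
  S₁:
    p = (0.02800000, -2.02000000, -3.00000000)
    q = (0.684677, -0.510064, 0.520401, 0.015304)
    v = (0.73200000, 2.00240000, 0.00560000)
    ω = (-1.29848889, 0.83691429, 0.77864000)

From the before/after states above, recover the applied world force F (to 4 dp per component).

F = (4.0000, 0.3000, 0.7000)

velocity change Δv = (0.03200000, 0.00240000, 0.00560000)
applied force F = (4.0000, 0.3000, 0.7000)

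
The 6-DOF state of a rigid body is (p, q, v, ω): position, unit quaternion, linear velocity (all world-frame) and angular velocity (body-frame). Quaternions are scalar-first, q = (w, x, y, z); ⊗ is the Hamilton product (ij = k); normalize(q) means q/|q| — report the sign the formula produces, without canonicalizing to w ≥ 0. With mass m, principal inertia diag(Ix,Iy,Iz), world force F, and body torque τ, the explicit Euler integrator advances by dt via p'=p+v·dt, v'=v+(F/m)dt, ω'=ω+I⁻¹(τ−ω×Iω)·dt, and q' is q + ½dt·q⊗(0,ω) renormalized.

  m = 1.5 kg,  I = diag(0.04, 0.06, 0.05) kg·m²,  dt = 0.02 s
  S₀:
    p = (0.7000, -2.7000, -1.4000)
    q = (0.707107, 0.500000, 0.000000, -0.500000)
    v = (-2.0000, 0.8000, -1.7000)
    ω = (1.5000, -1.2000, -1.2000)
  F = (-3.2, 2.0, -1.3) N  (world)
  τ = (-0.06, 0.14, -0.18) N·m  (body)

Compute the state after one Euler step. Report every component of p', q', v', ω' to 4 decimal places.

p + v·dt = (0.6600, -2.6840, -1.4340)
v' = v + a·dt = (-2.0427, 0.8267, -1.7173)
(τ − ω×Iω)/I = (-1.1400, 2.0333, -2.8800)
ω + α·dt = (1.4772, -1.1593, -1.2576)
Hamilton product q⊗(0,ω) = (-1.3500000, 0.4606605, -0.9985284, -1.4485284)
q' = normalize(q + ½dt·q⊗(0,ω)) = (0.6934, 0.5045, -0.0100, -0.5144)

p' = (0.6600, -2.6840, -1.4340)
q' = (0.6934, 0.5045, -0.0100, -0.5144)
v' = (-2.0427, 0.8267, -1.7173)
ω' = (1.4772, -1.1593, -1.2576)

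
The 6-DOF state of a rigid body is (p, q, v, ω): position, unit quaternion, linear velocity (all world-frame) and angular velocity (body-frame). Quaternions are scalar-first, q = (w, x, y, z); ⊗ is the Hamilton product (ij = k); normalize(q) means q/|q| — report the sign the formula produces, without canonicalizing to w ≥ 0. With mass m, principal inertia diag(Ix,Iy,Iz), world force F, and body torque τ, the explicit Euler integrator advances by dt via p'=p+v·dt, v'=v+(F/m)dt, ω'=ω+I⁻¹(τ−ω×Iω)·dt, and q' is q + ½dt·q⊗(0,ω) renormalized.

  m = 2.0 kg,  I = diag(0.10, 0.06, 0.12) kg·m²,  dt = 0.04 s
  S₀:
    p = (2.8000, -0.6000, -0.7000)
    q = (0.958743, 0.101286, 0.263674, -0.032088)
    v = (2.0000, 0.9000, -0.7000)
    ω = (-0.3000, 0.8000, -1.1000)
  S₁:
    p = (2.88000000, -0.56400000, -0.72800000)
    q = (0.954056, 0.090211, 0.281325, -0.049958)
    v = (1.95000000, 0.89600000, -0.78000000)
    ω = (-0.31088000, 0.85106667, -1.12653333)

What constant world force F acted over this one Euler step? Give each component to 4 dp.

Δv = v₁−v₀ = (-0.05000000, -0.00400000, -0.08000000)
applied force F = (-2.5000, -0.2000, -4.0000)

F = (-2.5000, -0.2000, -4.0000)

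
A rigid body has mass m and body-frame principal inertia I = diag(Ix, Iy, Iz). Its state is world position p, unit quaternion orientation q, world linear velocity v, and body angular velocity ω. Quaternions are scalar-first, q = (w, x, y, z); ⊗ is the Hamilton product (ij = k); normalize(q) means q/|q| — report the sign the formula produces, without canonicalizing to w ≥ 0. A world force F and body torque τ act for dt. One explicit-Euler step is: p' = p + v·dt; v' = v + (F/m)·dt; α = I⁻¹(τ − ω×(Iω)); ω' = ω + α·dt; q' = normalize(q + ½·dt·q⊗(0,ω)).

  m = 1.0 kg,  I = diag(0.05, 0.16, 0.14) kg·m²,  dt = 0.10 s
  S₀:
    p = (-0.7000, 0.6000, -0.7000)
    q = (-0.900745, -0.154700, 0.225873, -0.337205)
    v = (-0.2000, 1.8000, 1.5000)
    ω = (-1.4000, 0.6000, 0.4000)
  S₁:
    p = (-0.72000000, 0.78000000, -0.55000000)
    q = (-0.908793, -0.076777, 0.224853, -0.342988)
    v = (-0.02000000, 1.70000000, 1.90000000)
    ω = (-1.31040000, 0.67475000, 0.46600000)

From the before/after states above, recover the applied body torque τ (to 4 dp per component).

τ = (0.0400, 0.1700, 0.0000)

rate change Δω = (0.08960000, 0.07475000, 0.06600000)
τ = I·(Δω/dt) + ω₀×(Iω₀) = (0.0400, 0.1700, 0.0000)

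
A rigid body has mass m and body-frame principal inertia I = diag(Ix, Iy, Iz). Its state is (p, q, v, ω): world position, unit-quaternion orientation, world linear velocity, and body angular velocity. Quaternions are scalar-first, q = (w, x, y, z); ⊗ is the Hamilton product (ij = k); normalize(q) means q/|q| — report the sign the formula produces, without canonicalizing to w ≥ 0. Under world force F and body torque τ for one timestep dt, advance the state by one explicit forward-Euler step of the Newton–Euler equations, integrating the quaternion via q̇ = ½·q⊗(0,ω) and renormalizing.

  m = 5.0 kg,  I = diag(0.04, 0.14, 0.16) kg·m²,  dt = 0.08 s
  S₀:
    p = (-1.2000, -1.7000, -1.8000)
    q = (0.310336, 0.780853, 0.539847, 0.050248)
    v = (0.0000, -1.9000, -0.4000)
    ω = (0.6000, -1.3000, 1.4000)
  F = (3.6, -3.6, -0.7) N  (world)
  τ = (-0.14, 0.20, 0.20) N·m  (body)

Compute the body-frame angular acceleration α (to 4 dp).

ω×(Iω) gyroscopic = (-0.0364, -0.1008, -0.0780)
α = I⁻¹(τ − ω×Iω) = (-2.5900, 2.1486, 1.7375)

α = (-2.5900, 2.1486, 1.7375)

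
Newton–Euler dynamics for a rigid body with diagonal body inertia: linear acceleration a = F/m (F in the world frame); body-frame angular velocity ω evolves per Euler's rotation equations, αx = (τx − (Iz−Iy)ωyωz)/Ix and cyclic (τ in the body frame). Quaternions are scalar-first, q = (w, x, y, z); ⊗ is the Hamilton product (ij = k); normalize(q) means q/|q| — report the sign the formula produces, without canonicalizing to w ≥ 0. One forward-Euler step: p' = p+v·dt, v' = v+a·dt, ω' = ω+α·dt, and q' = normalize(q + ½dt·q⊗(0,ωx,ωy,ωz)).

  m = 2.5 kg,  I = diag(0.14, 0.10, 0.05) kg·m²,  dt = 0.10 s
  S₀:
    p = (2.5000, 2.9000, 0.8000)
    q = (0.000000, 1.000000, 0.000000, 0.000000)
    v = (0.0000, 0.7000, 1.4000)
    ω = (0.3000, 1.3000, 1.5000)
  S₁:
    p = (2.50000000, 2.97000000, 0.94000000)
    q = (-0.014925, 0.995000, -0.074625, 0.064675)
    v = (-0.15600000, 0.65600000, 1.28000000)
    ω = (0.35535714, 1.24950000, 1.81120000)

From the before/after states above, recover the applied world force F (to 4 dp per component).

Δv = v₁−v₀ = (-0.15600000, -0.04400000, -0.12000000)
F = m·Δv/dt = (-3.9000, -1.1000, -3.0000)

F = (-3.9000, -1.1000, -3.0000)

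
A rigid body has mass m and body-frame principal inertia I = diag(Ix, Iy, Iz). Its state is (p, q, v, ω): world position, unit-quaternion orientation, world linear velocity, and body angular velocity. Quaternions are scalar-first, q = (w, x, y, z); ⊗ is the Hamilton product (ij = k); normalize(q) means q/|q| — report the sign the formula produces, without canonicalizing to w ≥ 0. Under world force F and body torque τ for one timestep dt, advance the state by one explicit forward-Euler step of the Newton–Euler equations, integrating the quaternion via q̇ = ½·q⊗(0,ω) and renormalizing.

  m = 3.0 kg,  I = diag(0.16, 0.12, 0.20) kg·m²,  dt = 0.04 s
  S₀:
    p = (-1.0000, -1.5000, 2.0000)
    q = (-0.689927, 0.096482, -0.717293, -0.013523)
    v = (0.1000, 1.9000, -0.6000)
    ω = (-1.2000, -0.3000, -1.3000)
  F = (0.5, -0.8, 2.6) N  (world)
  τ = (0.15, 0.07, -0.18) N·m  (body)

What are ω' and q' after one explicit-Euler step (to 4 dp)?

ω' = (-1.1703, -0.2559, -1.3331)
q' = (-0.6918, 0.1315, -0.7099, -0.0134)

α = I⁻¹(τ − ω×Iω) = (0.7425, 1.1033, -0.8280)
ω + α·dt = (-1.1703, -0.2559, -1.3331)
2q̇ = q⊗(0,ω) = (-0.1169894, 1.7563364, 0.3486323, 0.0072089)
updated quaternion q' = (-0.6918, 0.1315, -0.7099, -0.0134)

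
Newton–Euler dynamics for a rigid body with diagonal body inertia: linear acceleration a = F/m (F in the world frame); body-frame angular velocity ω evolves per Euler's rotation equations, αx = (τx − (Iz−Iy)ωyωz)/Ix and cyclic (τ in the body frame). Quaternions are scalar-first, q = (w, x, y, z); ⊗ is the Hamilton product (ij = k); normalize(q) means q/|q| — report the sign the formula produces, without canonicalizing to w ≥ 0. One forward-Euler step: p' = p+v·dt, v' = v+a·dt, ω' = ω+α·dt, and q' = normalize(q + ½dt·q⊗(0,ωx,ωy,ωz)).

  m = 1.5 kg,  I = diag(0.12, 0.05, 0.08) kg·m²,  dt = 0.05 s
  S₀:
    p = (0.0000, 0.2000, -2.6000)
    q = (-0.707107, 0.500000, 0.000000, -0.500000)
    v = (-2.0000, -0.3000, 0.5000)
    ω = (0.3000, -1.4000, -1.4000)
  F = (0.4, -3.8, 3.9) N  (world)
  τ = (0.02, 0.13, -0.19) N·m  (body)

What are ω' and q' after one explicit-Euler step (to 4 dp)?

ω' = (0.2838, -1.2532, -1.5371)
q' = (-0.7274, 0.4766, 0.0385, -0.4921)

angular accel α = (-0.3233, 2.9360, -2.7425)
ω + α·dt = (0.2838, -1.2532, -1.5371)
2q̇ = q⊗(0,ω) = (-0.8500000, -0.9121321, 1.5399498, 0.2899498)
q' = normalize(q + ½dt·q⊗(0,ω)) = (-0.7274, 0.4766, 0.0385, -0.4921)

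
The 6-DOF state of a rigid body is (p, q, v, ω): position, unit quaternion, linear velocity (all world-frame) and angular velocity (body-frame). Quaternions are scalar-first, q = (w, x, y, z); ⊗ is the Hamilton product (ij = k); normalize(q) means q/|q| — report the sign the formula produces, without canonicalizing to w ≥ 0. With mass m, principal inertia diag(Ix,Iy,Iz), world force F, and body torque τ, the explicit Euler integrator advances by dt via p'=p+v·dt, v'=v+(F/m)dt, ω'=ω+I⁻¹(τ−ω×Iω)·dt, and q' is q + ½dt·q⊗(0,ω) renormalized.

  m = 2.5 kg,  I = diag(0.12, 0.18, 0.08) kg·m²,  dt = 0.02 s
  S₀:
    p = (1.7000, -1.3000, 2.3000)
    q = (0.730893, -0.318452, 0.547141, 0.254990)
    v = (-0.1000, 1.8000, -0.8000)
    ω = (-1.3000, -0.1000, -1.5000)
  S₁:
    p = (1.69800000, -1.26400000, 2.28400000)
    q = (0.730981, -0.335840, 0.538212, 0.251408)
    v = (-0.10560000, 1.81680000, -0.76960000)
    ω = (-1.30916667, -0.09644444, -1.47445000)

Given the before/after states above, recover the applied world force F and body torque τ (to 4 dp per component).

F = (-0.7000, 2.1000, 3.8000)
τ = (-0.0700, 0.1100, 0.1100)

Δω = ω₁−ω₀ = (-0.00916667, 0.00355556, 0.02555000)
gyro term ω₀×Iω₀ = (-0.0150, 0.0780, 0.0078)
I·α + gyro = (-0.0700, 0.1100, 0.1100)
velocity change Δv = (-0.00560000, 0.01680000, 0.03040000)
applied force F = (-0.7000, 2.1000, 3.8000)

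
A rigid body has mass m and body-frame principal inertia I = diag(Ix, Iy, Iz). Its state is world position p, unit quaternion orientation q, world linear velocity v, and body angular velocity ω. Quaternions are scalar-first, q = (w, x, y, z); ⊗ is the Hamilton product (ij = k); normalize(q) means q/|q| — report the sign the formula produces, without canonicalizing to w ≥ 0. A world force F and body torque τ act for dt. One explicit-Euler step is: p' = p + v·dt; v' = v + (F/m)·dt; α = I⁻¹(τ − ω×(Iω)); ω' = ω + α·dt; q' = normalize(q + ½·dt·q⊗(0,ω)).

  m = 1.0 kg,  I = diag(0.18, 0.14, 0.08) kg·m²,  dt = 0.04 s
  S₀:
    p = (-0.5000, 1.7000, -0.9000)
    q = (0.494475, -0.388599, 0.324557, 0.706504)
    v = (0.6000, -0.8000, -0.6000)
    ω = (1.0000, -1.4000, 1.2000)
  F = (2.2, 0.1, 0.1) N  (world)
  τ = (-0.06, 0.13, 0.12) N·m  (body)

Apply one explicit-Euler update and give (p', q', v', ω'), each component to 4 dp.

α = I⁻¹(τ − ω×Iω) = (-0.8933, 0.0714, 0.8000)
ω + α·dt = (0.9643, -1.3971, 1.2320)
2q̇ = q⊗(0,ω) = (-0.0048260, 1.8730490, 0.4805578, 0.8128516)
q + ½dt·q⊗(0,ω), renormalized = (0.4939, -0.3508, 0.3339, 0.7221)
new position p' = (-0.4760, 1.6680, -0.9240)
v' = v + a·dt = (0.6880, -0.7960, -0.5960)

p' = (-0.4760, 1.6680, -0.9240)
q' = (0.4939, -0.3508, 0.3339, 0.7221)
v' = (0.6880, -0.7960, -0.5960)
ω' = (0.9643, -1.3971, 1.2320)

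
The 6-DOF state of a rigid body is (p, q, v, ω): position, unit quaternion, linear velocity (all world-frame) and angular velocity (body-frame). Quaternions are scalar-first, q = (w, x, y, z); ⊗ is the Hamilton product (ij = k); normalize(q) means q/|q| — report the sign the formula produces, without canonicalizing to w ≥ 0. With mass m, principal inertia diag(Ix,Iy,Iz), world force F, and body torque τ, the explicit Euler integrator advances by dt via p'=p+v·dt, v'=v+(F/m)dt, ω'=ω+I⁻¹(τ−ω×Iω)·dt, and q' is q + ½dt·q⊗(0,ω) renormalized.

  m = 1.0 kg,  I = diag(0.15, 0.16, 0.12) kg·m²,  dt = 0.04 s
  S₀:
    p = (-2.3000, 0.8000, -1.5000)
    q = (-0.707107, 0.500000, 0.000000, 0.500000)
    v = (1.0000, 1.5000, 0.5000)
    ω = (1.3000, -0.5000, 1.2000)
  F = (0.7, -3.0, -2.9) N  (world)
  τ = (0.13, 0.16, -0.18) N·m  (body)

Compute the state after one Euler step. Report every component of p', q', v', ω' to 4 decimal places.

p' = (-2.2600, 0.8600, -1.4800)
q' = (-0.7316, 0.4863, 0.0081, 0.4777)
v' = (1.0280, 1.3800, 0.3840)
ω' = (1.3283, -0.4717, 1.1422)

new position p' = (-2.2600, 0.8600, -1.4800)
v' = v + a·dt = (1.0280, 1.3800, 0.3840)
precession coupling ω×(Iω) = (0.0240, 0.0468, -0.0065)
α = I⁻¹(τ − ω×Iω) = (0.7067, 0.7075, -1.4458)
ω + α·dt = (1.3283, -0.4717, 1.1422)
Hamilton product q⊗(0,ω) = (-1.2500000, -0.6692391, 0.4035535, -1.0985284)
updated quaternion q' = (-0.7316, 0.4863, 0.0081, 0.4777)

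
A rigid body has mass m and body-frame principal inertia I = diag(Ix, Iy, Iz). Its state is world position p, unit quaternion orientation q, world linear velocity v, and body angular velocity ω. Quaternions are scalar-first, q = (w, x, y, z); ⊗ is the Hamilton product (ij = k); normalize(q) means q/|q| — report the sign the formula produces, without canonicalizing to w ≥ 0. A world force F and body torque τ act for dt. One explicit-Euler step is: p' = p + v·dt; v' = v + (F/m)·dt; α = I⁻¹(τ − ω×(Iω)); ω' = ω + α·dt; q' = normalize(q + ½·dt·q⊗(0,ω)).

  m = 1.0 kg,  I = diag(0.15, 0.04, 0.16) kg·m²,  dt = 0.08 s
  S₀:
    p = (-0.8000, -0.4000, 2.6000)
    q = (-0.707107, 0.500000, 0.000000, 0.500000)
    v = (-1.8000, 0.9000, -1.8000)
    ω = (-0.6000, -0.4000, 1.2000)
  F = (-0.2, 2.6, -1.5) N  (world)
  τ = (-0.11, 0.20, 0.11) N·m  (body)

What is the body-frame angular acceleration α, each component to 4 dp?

α = (-0.3493, 4.8200, 0.8525)

gyro term ω×Iω = (-0.0576, 0.0072, -0.0264)
(τ − ω×Iω)/I = (-0.3493, 4.8200, 0.8525)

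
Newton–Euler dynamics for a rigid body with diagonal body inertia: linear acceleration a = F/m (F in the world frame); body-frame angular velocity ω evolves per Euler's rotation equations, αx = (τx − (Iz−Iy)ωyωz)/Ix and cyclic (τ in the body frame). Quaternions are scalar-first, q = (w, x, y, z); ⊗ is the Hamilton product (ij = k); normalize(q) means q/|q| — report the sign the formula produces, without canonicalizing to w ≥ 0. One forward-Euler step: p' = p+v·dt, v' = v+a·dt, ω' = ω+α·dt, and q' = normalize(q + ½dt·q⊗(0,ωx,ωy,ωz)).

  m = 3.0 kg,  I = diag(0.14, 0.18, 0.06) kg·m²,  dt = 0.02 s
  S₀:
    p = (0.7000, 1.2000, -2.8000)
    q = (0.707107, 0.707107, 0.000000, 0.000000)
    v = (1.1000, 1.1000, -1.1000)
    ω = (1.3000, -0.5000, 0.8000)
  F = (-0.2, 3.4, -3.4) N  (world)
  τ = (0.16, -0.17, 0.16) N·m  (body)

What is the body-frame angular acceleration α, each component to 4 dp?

α = (0.8000, -1.4067, 3.1000)

gyro term ω×Iω = (0.0480, 0.0832, -0.0260)
angular accel α = (0.8000, -1.4067, 3.1000)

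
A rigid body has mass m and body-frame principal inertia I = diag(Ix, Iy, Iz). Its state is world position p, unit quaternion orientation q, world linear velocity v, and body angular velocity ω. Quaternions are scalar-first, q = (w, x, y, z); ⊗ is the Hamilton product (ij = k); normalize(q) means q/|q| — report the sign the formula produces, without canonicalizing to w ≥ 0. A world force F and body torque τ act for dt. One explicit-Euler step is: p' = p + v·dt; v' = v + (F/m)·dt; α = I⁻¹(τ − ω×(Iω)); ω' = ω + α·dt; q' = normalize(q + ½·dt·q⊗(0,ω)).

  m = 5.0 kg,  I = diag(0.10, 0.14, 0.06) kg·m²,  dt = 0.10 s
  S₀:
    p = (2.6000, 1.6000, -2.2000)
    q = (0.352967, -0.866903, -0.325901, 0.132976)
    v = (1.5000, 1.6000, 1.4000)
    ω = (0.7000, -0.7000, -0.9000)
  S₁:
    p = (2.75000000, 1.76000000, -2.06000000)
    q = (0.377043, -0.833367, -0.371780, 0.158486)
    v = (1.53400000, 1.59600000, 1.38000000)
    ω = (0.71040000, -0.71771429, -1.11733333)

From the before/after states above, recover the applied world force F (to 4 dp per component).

velocity change Δv = (0.03400000, -0.00400000, -0.02000000)
F = m·Δv/dt = (1.7000, -0.2000, -1.0000)

F = (1.7000, -0.2000, -1.0000)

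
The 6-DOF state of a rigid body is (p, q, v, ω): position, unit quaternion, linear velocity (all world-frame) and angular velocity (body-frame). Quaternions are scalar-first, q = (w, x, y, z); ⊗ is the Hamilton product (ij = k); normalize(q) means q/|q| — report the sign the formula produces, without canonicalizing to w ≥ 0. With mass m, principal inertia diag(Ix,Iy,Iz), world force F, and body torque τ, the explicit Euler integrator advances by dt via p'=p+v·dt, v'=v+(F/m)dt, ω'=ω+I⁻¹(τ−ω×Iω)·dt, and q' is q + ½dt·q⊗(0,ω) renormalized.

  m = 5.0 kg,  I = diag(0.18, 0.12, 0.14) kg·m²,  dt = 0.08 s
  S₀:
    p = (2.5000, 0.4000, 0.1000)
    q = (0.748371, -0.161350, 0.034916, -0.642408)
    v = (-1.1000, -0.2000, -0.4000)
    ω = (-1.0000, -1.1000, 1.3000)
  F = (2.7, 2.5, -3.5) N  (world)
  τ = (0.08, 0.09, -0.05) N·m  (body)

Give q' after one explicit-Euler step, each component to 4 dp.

q' = (0.7744, -0.2171, 0.0360, -0.5931)

Hamilton product q⊗(0,ω) = (0.7121880, -1.4096290, 0.0289549, 1.1852833)
q + ½dt·q⊗(0,ω), renormalized = (0.7744, -0.2171, 0.0360, -0.5931)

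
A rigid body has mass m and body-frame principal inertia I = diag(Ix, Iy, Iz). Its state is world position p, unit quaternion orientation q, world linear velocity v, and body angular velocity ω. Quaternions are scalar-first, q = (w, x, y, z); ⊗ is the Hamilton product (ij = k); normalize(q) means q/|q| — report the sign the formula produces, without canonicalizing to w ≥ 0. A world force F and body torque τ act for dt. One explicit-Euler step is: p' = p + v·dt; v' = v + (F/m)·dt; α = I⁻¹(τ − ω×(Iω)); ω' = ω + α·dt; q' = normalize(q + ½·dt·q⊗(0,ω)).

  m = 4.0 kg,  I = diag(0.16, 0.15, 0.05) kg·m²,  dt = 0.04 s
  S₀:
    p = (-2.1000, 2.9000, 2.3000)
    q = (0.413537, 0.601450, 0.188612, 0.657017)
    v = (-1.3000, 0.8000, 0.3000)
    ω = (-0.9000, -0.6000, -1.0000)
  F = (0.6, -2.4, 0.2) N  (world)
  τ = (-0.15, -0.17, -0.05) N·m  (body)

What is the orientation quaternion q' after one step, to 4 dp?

Hamilton product q⊗(0,ω) = (1.3114892, -0.1665851, -0.2379875, -0.6046562)
q' = normalize(q + ½dt·q⊗(0,ω)) = (0.4396, 0.5979, 0.1838, 0.6446)

q' = (0.4396, 0.5979, 0.1838, 0.6446)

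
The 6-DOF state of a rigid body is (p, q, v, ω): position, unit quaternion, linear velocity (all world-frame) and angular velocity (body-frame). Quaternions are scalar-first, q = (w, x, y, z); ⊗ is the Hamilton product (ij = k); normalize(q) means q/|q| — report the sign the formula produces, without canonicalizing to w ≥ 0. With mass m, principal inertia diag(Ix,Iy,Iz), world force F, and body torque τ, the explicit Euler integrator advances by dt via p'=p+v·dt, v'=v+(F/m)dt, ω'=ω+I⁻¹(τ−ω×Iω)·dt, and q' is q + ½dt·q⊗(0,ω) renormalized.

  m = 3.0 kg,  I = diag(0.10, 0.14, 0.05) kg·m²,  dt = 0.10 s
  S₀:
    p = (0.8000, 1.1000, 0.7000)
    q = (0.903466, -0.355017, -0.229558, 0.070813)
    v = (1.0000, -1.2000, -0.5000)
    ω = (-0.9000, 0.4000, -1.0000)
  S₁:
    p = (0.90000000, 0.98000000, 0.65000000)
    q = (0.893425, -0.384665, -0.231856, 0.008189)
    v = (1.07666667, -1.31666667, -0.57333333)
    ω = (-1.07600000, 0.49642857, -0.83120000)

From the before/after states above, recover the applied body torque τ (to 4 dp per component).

τ = (-0.1400, 0.1800, 0.0700)

ω₁ − ω₀ = (-0.17600000, 0.09642857, 0.16880000)
gyro term ω₀×Iω₀ = (0.0360, 0.0450, -0.0144)
I·α + gyro = (-0.1400, 0.1800, 0.0700)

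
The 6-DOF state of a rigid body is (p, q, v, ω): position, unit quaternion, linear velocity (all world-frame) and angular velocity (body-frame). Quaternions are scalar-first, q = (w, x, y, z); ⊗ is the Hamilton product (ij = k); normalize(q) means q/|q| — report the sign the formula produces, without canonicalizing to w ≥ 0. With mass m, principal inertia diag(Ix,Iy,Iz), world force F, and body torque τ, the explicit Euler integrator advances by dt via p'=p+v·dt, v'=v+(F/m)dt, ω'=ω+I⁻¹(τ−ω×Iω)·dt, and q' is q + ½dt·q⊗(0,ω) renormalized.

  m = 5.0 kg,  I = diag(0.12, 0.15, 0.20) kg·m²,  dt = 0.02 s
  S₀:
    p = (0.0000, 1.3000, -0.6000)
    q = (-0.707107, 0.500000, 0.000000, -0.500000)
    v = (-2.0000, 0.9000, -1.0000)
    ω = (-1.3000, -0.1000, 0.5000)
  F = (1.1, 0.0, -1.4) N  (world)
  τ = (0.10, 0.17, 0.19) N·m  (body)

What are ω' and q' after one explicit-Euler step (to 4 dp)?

ω' = (-1.2829, -0.0843, 0.5186)
q' = (-0.6980, 0.5086, 0.0047, -0.5040)

ω×(Iω) gyroscopic = (-0.0025, 0.0520, 0.0039)
α = I⁻¹(τ − ω×Iω) = (0.8542, 0.7867, 0.9305)
ω + α·dt = (-1.2829, -0.0843, 0.5186)
q⊗(0,ω) = (0.9000000, 0.8692391, 0.4707107, -0.4035535)
updated quaternion q' = (-0.6980, 0.5086, 0.0047, -0.5040)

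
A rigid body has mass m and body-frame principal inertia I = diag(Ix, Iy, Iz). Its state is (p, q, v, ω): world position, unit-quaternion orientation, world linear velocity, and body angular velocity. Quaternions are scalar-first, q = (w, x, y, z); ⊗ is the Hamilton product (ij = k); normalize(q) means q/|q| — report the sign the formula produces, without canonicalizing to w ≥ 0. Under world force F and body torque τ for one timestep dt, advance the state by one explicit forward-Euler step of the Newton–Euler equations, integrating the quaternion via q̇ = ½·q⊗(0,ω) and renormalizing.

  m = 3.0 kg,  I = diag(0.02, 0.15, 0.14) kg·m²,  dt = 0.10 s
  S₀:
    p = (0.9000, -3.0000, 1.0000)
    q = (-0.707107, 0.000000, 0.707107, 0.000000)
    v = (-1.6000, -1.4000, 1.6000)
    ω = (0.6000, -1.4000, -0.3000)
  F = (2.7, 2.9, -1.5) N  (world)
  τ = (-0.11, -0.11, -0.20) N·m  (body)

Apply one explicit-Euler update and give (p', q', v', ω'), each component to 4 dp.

p' = (0.7400, -3.1400, 1.1600)
q' = (-0.6556, -0.0317, 0.7543, -0.0106)
v' = (-1.5100, -1.3033, 1.5500)
ω' = (0.0710, -1.4877, -0.3649)

gyro term ω×Iω = (-0.0042, 0.0216, -0.1092)
(τ − ω×Iω)/I = (-5.2900, -0.8773, -0.6486)
new body rate ω' = (0.0710, -1.4877, -0.3649)
Hamilton product q⊗(0,ω) = (0.9899498, -0.6363963, 0.9899498, -0.2121321)
updated quaternion q' = (-0.6556, -0.0317, 0.7543, -0.0106)
p' = p + v·dt = (0.7400, -3.1400, 1.1600)
v + (F/m)dt = (-1.5100, -1.3033, 1.5500)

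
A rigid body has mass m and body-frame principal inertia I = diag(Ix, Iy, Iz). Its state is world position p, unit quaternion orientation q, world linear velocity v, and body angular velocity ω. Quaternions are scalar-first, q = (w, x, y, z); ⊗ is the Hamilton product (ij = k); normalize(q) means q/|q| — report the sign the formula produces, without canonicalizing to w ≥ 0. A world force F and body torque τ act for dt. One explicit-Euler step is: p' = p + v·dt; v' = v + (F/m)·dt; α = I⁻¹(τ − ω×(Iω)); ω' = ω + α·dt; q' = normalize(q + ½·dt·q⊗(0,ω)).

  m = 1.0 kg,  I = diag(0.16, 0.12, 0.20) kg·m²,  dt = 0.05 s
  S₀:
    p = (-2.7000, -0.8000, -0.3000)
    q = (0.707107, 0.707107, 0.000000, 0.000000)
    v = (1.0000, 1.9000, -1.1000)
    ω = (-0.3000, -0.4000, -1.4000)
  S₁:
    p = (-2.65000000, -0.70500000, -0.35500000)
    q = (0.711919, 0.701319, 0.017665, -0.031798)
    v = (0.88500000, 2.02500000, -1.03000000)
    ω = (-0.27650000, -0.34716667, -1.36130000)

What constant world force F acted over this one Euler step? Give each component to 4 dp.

velocity change Δv = (-0.11500000, 0.12500000, 0.07000000)
applied force F = (-2.3000, 2.5000, 1.4000)

F = (-2.3000, 2.5000, 1.4000)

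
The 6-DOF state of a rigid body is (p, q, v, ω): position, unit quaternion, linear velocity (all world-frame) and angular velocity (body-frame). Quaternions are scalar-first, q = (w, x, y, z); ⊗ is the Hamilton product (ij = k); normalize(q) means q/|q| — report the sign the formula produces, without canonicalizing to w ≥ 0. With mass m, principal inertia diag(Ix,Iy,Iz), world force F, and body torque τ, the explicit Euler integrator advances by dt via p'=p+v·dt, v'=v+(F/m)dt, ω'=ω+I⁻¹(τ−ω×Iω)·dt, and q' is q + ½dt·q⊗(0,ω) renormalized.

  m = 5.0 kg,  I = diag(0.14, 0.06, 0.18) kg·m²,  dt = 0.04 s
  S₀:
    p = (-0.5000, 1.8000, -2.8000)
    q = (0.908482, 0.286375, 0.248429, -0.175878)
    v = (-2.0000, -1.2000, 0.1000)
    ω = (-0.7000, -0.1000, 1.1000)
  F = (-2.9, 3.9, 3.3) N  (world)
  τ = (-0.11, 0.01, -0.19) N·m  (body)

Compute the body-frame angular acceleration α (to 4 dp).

ω×(Iω) gyroscopic = (-0.0132, 0.0308, -0.0056)
(τ − ω×Iω)/I = (-0.6914, -0.3467, -1.0244)

α = (-0.6914, -0.3467, -1.0244)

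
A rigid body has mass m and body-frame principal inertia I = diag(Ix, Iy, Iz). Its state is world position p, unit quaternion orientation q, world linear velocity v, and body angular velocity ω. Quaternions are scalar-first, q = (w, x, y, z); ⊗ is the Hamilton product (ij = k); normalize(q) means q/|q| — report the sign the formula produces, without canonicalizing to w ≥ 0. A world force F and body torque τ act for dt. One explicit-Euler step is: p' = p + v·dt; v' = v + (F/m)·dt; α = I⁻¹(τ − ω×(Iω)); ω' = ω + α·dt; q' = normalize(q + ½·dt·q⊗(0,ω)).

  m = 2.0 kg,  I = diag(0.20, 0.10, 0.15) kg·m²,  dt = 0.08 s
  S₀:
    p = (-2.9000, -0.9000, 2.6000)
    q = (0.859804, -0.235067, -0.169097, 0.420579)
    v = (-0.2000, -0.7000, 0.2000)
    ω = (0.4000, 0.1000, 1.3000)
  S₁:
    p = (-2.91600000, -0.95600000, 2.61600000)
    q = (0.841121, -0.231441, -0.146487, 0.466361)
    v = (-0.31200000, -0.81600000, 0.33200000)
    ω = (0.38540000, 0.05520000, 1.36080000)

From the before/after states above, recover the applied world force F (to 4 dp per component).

F = (-2.8000, -2.9000, 3.3000)

Δv = v₁−v₀ = (-0.11200000, -0.11600000, 0.13200000)
m·(v₁−v₀)/dt = (-2.8000, -2.9000, 3.3000)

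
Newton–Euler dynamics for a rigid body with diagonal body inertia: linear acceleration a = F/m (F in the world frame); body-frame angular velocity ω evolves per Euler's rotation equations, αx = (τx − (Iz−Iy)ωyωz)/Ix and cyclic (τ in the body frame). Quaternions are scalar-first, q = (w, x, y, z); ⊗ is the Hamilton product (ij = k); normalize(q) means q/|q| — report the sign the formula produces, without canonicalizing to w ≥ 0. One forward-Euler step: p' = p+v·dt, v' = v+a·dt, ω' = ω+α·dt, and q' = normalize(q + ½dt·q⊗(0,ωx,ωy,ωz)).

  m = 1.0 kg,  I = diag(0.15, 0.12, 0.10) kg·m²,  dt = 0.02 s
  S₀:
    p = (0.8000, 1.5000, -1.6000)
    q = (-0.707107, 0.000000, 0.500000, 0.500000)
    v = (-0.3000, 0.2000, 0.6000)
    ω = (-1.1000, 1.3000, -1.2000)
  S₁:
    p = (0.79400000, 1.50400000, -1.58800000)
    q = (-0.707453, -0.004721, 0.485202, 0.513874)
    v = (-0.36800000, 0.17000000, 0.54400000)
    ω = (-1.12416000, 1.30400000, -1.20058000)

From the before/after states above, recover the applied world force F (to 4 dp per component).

velocity change Δv = (-0.06800000, -0.03000000, -0.05600000)
F = m·Δv/dt = (-3.4000, -1.5000, -2.8000)

F = (-3.4000, -1.5000, -2.8000)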